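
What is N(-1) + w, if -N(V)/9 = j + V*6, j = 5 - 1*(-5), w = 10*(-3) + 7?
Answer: -59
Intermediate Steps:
w = -23 (w = -30 + 7 = -23)
j = 10 (j = 5 + 5 = 10)
N(V) = -90 - 54*V (N(V) = -9*(10 + V*6) = -9*(10 + 6*V) = -90 - 54*V)
N(-1) + w = (-90 - 54*(-1)) - 23 = (-90 + 54) - 23 = -36 - 23 = -59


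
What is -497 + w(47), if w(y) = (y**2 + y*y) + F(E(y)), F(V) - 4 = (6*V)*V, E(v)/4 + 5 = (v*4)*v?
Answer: 7486713781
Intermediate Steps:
E(v) = -20 + 16*v**2 (E(v) = -20 + 4*((v*4)*v) = -20 + 4*((4*v)*v) = -20 + 4*(4*v**2) = -20 + 16*v**2)
F(V) = 4 + 6*V**2 (F(V) = 4 + (6*V)*V = 4 + 6*V**2)
w(y) = 4 + 2*y**2 + 6*(-20 + 16*y**2)**2 (w(y) = (y**2 + y*y) + (4 + 6*(-20 + 16*y**2)**2) = (y**2 + y**2) + (4 + 6*(-20 + 16*y**2)**2) = 2*y**2 + (4 + 6*(-20 + 16*y**2)**2) = 4 + 2*y**2 + 6*(-20 + 16*y**2)**2)
-497 + w(47) = -497 + (2404 - 3838*47**2 + 1536*47**4) = -497 + (2404 - 3838*2209 + 1536*4879681) = -497 + (2404 - 8478142 + 7495190016) = -497 + 7486714278 = 7486713781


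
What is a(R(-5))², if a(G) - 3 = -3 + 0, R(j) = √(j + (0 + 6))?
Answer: 0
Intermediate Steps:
R(j) = √(6 + j) (R(j) = √(j + 6) = √(6 + j))
a(G) = 0 (a(G) = 3 + (-3 + 0) = 3 - 3 = 0)
a(R(-5))² = 0² = 0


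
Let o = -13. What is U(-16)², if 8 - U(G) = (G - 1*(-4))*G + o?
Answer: 29241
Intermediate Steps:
U(G) = 21 - G*(4 + G) (U(G) = 8 - ((G - 1*(-4))*G - 13) = 8 - ((G + 4)*G - 13) = 8 - ((4 + G)*G - 13) = 8 - (G*(4 + G) - 13) = 8 - (-13 + G*(4 + G)) = 8 + (13 - G*(4 + G)) = 21 - G*(4 + G))
U(-16)² = (21 - 1*(-16)² - 4*(-16))² = (21 - 1*256 + 64)² = (21 - 256 + 64)² = (-171)² = 29241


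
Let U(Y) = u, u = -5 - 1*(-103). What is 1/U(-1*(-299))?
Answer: 1/98 ≈ 0.010204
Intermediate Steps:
u = 98 (u = -5 + 103 = 98)
U(Y) = 98
1/U(-1*(-299)) = 1/98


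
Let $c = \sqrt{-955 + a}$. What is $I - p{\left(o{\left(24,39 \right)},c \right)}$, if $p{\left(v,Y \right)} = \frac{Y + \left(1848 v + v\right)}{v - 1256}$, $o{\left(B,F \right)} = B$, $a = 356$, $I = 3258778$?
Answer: $\frac{501857359}{154} + \frac{i \sqrt{599}}{1232} \approx 3.2588 \cdot 10^{6} + 0.019866 i$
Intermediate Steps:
$c = i \sqrt{599}$ ($c = \sqrt{-955 + 356} = \sqrt{-599} = i \sqrt{599} \approx 24.474 i$)
$p{\left(v,Y \right)} = \frac{Y + 1849 v}{-1256 + v}$
$I - p{\left(o{\left(24,39 \right)},c \right)} = 3258778 - \frac{i \sqrt{599} + 1849 \cdot 24}{-1256 + 24} = 3258778 - \frac{i \sqrt{599} + 44376}{-1232} = 3258778 - - \frac{44376 + i \sqrt{599}}{1232} = 3258778 - \left(- \frac{5547}{154} - \frac{i \sqrt{599}}{1232}\right) = 3258778 + \left(\frac{5547}{154} + \frac{i \sqrt{599}}{1232}\right) = \frac{501857359}{154} + \frac{i \sqrt{599}}{1232}$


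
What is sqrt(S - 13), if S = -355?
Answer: 4*I*sqrt(23) ≈ 19.183*I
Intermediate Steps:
sqrt(S - 13) = sqrt(-355 - 13) = sqrt(-368) = 4*I*sqrt(23)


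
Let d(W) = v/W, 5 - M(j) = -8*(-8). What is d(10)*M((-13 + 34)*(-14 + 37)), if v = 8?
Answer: -236/5 ≈ -47.200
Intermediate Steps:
M(j) = -59 (M(j) = 5 - (-8)*(-8) = 5 - 1*64 = 5 - 64 = -59)
d(W) = 8/W
d(10)*M((-13 + 34)*(-14 + 37)) = (8/10)*(-59) = (8*(⅒))*(-59) = (⅘)*(-59) = -236/5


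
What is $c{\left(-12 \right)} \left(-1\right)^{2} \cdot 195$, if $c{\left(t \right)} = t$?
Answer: $-2340$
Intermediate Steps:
$c{\left(-12 \right)} \left(-1\right)^{2} \cdot 195 = - 12 \left(-1\right)^{2} \cdot 195 = \left(-12\right) 1 \cdot 195 = \left(-12\right) 195 = -2340$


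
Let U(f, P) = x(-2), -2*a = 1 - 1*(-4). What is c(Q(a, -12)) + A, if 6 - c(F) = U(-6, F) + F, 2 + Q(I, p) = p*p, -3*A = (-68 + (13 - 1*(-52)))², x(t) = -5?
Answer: -134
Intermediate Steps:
a = -5/2 (a = -(1 - 1*(-4))/2 = -(1 + 4)/2 = -½*5 = -5/2 ≈ -2.5000)
U(f, P) = -5
A = -3 (A = -(-68 + (13 - 1*(-52)))²/3 = -(-68 + (13 + 52))²/3 = -(-68 + 65)²/3 = -⅓*(-3)² = -⅓*9 = -3)
Q(I, p) = -2 + p² (Q(I, p) = -2 + p*p = -2 + p²)
c(F) = 11 - F (c(F) = 6 - (-5 + F) = 6 + (5 - F) = 11 - F)
c(Q(a, -12)) + A = (11 - (-2 + (-12)²)) - 3 = (11 - (-2 + 144)) - 3 = (11 - 1*142) - 3 = (11 - 142) - 3 = -131 - 3 = -134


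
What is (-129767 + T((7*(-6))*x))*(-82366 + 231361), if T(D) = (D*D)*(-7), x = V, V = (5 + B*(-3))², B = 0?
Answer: -1169203546665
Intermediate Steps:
V = 25 (V = (5 + 0*(-3))² = (5 + 0)² = 5² = 25)
x = 25
T(D) = -7*D² (T(D) = D²*(-7) = -7*D²)
(-129767 + T((7*(-6))*x))*(-82366 + 231361) = (-129767 - 7*((7*(-6))*25)²)*(-82366 + 231361) = (-129767 - 7*(-42*25)²)*148995 = (-129767 - 7*(-1050)²)*148995 = (-129767 - 7*1102500)*148995 = (-129767 - 7717500)*148995 = -7847267*148995 = -1169203546665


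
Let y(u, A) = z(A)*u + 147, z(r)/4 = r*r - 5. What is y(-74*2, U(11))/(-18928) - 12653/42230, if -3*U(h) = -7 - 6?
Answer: 34180219/276690960 ≈ 0.12353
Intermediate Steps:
z(r) = -20 + 4*r**2 (z(r) = 4*(r*r - 5) = 4*(r**2 - 5) = 4*(-5 + r**2) = -20 + 4*r**2)
U(h) = 13/3 (U(h) = -(-7 - 6)/3 = -1/3*(-13) = 13/3)
y(u, A) = 147 + u*(-20 + 4*A**2) (y(u, A) = (-20 + 4*A**2)*u + 147 = u*(-20 + 4*A**2) + 147 = 147 + u*(-20 + 4*A**2))
y(-74*2, U(11))/(-18928) - 12653/42230 = (147 + 4*(-74*2)*(-5 + (13/3)**2))/(-18928) - 12653/42230 = (147 + 4*(-148)*(-5 + 169/9))*(-1/18928) - 12653*1/42230 = (147 + 4*(-148)*(124/9))*(-1/18928) - 12653/42230 = (147 - 73408/9)*(-1/18928) - 12653/42230 = -72085/9*(-1/18928) - 12653/42230 = 5545/13104 - 12653/42230 = 34180219/276690960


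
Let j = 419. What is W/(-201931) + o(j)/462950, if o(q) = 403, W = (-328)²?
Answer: -49724634607/93483956450 ≈ -0.53191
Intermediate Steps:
W = 107584
W/(-201931) + o(j)/462950 = 107584/(-201931) + 403/462950 = 107584*(-1/201931) + 403*(1/462950) = -107584/201931 + 403/462950 = -49724634607/93483956450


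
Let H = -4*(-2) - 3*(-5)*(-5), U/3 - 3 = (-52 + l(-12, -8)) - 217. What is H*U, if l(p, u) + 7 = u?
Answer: 56481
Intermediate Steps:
l(p, u) = -7 + u
U = -843 (U = 9 + 3*((-52 + (-7 - 8)) - 217) = 9 + 3*((-52 - 15) - 217) = 9 + 3*(-67 - 217) = 9 + 3*(-284) = 9 - 852 = -843)
H = -67 (H = 8 + 15*(-5) = 8 - 75 = -67)
H*U = -67*(-843) = 56481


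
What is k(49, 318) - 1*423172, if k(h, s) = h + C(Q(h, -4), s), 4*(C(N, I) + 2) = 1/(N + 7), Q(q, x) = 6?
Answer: -22002499/52 ≈ -4.2313e+5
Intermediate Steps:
C(N, I) = -2 + 1/(4*(7 + N)) (C(N, I) = -2 + 1/(4*(N + 7)) = -2 + 1/(4*(7 + N)))
k(h, s) = -103/52 + h (k(h, s) = h + (-55 - 8*6)/(4*(7 + 6)) = h + (¼)*(-55 - 48)/13 = h + (¼)*(1/13)*(-103) = h - 103/52 = -103/52 + h)
k(49, 318) - 1*423172 = (-103/52 + 49) - 1*423172 = 2445/52 - 423172 = -22002499/52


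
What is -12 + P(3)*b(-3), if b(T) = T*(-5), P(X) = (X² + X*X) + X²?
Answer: 393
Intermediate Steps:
P(X) = 3*X² (P(X) = (X² + X²) + X² = 2*X² + X² = 3*X²)
b(T) = -5*T
-12 + P(3)*b(-3) = -12 + (3*3²)*(-5*(-3)) = -12 + (3*9)*15 = -12 + 27*15 = -12 + 405 = 393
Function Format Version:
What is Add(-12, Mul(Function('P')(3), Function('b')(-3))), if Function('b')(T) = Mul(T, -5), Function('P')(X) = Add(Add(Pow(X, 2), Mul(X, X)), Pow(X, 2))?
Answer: 393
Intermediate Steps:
Function('P')(X) = Mul(3, Pow(X, 2)) (Function('P')(X) = Add(Add(Pow(X, 2), Pow(X, 2)), Pow(X, 2)) = Add(Mul(2, Pow(X, 2)), Pow(X, 2)) = Mul(3, Pow(X, 2)))
Function('b')(T) = Mul(-5, T)
Add(-12, Mul(Function('P')(3), Function('b')(-3))) = Add(-12, Mul(Mul(3, Pow(3, 2)), Mul(-5, -3))) = Add(-12, Mul(Mul(3, 9), 15)) = Add(-12, Mul(27, 15)) = Add(-12, 405) = 393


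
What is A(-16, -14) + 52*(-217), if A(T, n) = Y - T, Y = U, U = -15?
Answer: -11283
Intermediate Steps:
Y = -15
A(T, n) = -15 - T
A(-16, -14) + 52*(-217) = (-15 - 1*(-16)) + 52*(-217) = (-15 + 16) - 11284 = 1 - 11284 = -11283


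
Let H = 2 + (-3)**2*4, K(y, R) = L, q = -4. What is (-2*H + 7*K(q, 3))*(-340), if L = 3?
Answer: 18700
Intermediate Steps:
K(y, R) = 3
H = 38 (H = 2 + 9*4 = 2 + 36 = 38)
(-2*H + 7*K(q, 3))*(-340) = (-2*38 + 7*3)*(-340) = (-76 + 21)*(-340) = -55*(-340) = 18700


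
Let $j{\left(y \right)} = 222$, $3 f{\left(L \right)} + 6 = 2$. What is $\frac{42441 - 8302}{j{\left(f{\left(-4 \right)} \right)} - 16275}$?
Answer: $- \frac{34139}{16053} \approx -2.1266$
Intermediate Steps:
$f{\left(L \right)} = - \frac{4}{3}$ ($f{\left(L \right)} = -2 + \frac{1}{3} \cdot 2 = -2 + \frac{2}{3} = - \frac{4}{3}$)
$\frac{42441 - 8302}{j{\left(f{\left(-4 \right)} \right)} - 16275} = \frac{42441 - 8302}{222 - 16275} = \frac{34139}{-16053} = 34139 \left(- \frac{1}{16053}\right) = - \frac{34139}{16053}$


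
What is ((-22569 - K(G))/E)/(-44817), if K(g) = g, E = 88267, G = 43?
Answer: 22612/3955862139 ≈ 5.7161e-6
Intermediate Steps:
((-22569 - K(G))/E)/(-44817) = ((-22569 - 1*43)/88267)/(-44817) = ((-22569 - 43)*(1/88267))*(-1/44817) = -22612*1/88267*(-1/44817) = -22612/88267*(-1/44817) = 22612/3955862139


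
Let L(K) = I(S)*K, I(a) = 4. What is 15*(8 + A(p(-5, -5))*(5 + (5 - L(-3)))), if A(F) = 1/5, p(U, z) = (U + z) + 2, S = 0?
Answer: 186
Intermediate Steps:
p(U, z) = 2 + U + z
L(K) = 4*K
A(F) = ⅕ (A(F) = 1*(⅕) = ⅕)
15*(8 + A(p(-5, -5))*(5 + (5 - L(-3)))) = 15*(8 + (5 + (5 - 4*(-3)))/5) = 15*(8 + (5 + (5 - 1*(-12)))/5) = 15*(8 + (5 + (5 + 12))/5) = 15*(8 + (5 + 17)/5) = 15*(8 + (⅕)*22) = 15*(8 + 22/5) = 15*(62/5) = 186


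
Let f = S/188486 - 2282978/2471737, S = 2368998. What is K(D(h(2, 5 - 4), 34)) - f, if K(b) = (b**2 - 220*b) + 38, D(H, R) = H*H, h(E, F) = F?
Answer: -44875463035580/232943910091 ≈ -192.65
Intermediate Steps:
D(H, R) = H**2
f = 2712615309109/232943910091 (f = 2368998/188486 - 2282978/2471737 = 2368998*(1/188486) - 2282978*1/2471737 = 1184499/94243 - 2282978/2471737 = 2712615309109/232943910091 ≈ 11.645)
K(b) = 38 + b**2 - 220*b
K(D(h(2, 5 - 4), 34)) - f = (38 + ((5 - 4)**2)**2 - 220*(5 - 4)**2) - 1*2712615309109/232943910091 = (38 + (1**2)**2 - 220*1**2) - 2712615309109/232943910091 = (38 + 1**2 - 220*1) - 2712615309109/232943910091 = (38 + 1 - 220) - 2712615309109/232943910091 = -181 - 2712615309109/232943910091 = -44875463035580/232943910091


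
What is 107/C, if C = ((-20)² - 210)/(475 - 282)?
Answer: 20651/190 ≈ 108.69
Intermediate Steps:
C = 190/193 (C = (400 - 210)/193 = 190*(1/193) = 190/193 ≈ 0.98446)
107/C = 107/(190/193) = 107*(193/190) = 20651/190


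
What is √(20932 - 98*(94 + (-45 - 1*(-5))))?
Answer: 2*√3910 ≈ 125.06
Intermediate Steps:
√(20932 - 98*(94 + (-45 - 1*(-5)))) = √(20932 - 98*(94 + (-45 + 5))) = √(20932 - 98*(94 - 40)) = √(20932 - 98*54) = √(20932 - 5292) = √15640 = 2*√3910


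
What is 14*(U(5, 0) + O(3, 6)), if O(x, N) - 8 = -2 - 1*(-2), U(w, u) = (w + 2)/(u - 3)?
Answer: 238/3 ≈ 79.333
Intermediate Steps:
U(w, u) = (2 + w)/(-3 + u)
O(x, N) = 8 (O(x, N) = 8 + (-2 - 1*(-2)) = 8 + (-2 + 2) = 8 + 0 = 8)
14*(U(5, 0) + O(3, 6)) = 14*((2 + 5)/(-3 + 0) + 8) = 14*(7/(-3) + 8) = 14*(-⅓*7 + 8) = 14*(-7/3 + 8) = 14*(17/3) = 238/3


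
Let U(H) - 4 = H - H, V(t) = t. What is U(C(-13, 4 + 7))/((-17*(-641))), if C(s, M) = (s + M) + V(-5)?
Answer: 4/10897 ≈ 0.00036707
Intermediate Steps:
C(s, M) = -5 + M + s (C(s, M) = (s + M) - 5 = (M + s) - 5 = -5 + M + s)
U(H) = 4 (U(H) = 4 + (H - H) = 4 + 0 = 4)
U(C(-13, 4 + 7))/((-17*(-641))) = 4/((-17*(-641))) = 4/10897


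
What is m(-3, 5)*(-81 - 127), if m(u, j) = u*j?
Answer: 3120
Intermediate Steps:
m(u, j) = j*u
m(-3, 5)*(-81 - 127) = (5*(-3))*(-81 - 127) = -15*(-208) = 3120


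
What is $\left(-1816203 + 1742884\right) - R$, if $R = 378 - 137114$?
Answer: $63417$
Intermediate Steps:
$R = -136736$ ($R = 378 - 137114 = -136736$)
$\left(-1816203 + 1742884\right) - R = \left(-1816203 + 1742884\right) - -136736 = -73319 + 136736 = 63417$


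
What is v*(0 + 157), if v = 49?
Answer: 7693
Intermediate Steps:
v*(0 + 157) = 49*(0 + 157) = 49*157 = 7693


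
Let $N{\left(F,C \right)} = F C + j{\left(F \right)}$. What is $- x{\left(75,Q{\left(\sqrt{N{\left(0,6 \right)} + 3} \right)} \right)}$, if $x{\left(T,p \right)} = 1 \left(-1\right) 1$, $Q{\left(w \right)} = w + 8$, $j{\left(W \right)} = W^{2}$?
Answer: $1$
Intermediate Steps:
$N{\left(F,C \right)} = F^{2} + C F$ ($N{\left(F,C \right)} = F C + F^{2} = C F + F^{2} = F^{2} + C F$)
$Q{\left(w \right)} = 8 + w$
$x{\left(T,p \right)} = -1$ ($x{\left(T,p \right)} = \left(-1\right) 1 = -1$)
$- x{\left(75,Q{\left(\sqrt{N{\left(0,6 \right)} + 3} \right)} \right)} = \left(-1\right) \left(-1\right) = 1$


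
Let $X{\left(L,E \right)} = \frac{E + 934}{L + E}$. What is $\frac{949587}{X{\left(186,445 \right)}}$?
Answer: $\frac{599189397}{1379} \approx 4.3451 \cdot 10^{5}$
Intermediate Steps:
$X{\left(L,E \right)} = \frac{934 + E}{E + L}$
$\frac{949587}{X{\left(186,445 \right)}} = \frac{949587}{\frac{1}{445 + 186} \left(934 + 445\right)} = \frac{949587}{\frac{1}{631} \cdot 1379} = \frac{949587}{\frac{1379}{631}} = 949587 \cdot \frac{631}{1379} = \frac{599189397}{1379}$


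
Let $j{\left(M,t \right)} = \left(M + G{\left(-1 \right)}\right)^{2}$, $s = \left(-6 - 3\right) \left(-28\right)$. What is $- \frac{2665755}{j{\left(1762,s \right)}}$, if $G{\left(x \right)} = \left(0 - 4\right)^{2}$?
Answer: $- \frac{2665755}{3161284} \approx -0.84325$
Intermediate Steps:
$G{\left(x \right)} = 16$ ($G{\left(x \right)} = \left(-4\right)^{2} = 16$)
$s = 252$ ($s = \left(-9\right) \left(-28\right) = 252$)
$j{\left(M,t \right)} = \left(16 + M\right)^{2}$ ($j{\left(M,t \right)} = \left(M + 16\right)^{2} = \left(16 + M\right)^{2}$)
$- \frac{2665755}{j{\left(1762,s \right)}} = - \frac{2665755}{\left(16 + 1762\right)^{2}} = - \frac{2665755}{1778^{2}} = - \frac{2665755}{3161284}$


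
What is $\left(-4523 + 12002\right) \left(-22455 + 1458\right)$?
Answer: $-157036563$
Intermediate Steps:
$\left(-4523 + 12002\right) \left(-22455 + 1458\right) = 7479 \left(-20997\right) = -157036563$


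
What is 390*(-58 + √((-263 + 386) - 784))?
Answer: -22620 + 390*I*√661 ≈ -22620.0 + 10027.0*I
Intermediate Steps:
390*(-58 + √((-263 + 386) - 784)) = 390*(-58 + √(123 - 784)) = 390*(-58 + √(-661)) = 390*(-58 + I*√661) = -22620 + 390*I*√661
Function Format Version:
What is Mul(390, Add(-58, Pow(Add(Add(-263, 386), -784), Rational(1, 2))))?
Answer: Add(-22620, Mul(390, I, Pow(661, Rational(1, 2)))) ≈ Add(-22620., Mul(10027., I))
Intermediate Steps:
Mul(390, Add(-58, Pow(Add(Add(-263, 386), -784), Rational(1, 2)))) = Mul(390, Add(-58, Pow(Add(123, -784), Rational(1, 2)))) = Mul(390, Add(-58, Pow(-661, Rational(1, 2)))) = Mul(390, Add(-58, Mul(I, Pow(661, Rational(1, 2))))) = Add(-22620, Mul(390, I, Pow(661, Rational(1, 2))))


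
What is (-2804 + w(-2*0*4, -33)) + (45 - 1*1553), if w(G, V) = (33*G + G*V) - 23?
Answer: -4335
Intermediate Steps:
w(G, V) = -23 + 33*G + G*V
(-2804 + w(-2*0*4, -33)) + (45 - 1*1553) = (-2804 + (-23 + 33*(-2*0*4) + (-2*0*4)*(-33))) + (45 - 1*1553) = (-2804 + (-23 + 33*(0*4) + (0*4)*(-33))) + (45 - 1553) = (-2804 + (-23 + 33*0 + 0*(-33))) - 1508 = (-2804 + (-23 + 0 + 0)) - 1508 = (-2804 - 23) - 1508 = -2827 - 1508 = -4335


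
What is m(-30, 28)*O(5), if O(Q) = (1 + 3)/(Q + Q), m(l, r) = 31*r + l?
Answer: 1676/5 ≈ 335.20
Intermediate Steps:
m(l, r) = l + 31*r
O(Q) = 2/Q (O(Q) = 4/((2*Q)) = 4*(1/(2*Q)) = 2/Q)
m(-30, 28)*O(5) = (-30 + 31*28)*(2/5) = (-30 + 868)*(2*(⅕)) = 838*(⅖) = 1676/5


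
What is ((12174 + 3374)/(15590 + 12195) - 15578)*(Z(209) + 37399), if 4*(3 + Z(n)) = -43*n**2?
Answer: 374107043552109/55570 ≈ 6.7322e+9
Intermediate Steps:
Z(n) = -3 - 43*n**2/4 (Z(n) = -3 + (-43*n**2)/4 = -3 - 43*n**2/4)
((12174 + 3374)/(15590 + 12195) - 15578)*(Z(209) + 37399) = ((12174 + 3374)/(15590 + 12195) - 15578)*((-3 - 43/4*209**2) + 37399) = (15548/27785 - 15578)*((-3 - 43/4*43681) + 37399) = (15548*(1/27785) - 15578)*((-3 - 1878283/4) + 37399) = (15548/27785 - 15578)*(-1878295/4 + 37399) = -432819182/27785*(-1728699/4) = 374107043552109/55570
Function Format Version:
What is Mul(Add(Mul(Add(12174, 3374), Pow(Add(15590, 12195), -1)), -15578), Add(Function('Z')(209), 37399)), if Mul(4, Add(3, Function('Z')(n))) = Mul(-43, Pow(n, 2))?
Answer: Rational(374107043552109, 55570) ≈ 6.7322e+9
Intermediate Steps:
Function('Z')(n) = Add(-3, Mul(Rational(-43, 4), Pow(n, 2))) (Function('Z')(n) = Add(-3, Mul(Rational(1, 4), Mul(-43, Pow(n, 2)))) = Add(-3, Mul(Rational(-43, 4), Pow(n, 2))))
Mul(Add(Mul(Add(12174, 3374), Pow(Add(15590, 12195), -1)), -15578), Add(Function('Z')(209), 37399)) = Mul(Add(Mul(Add(12174, 3374), Pow(Add(15590, 12195), -1)), -15578), Add(Add(-3, Mul(Rational(-43, 4), Pow(209, 2))), 37399)) = Mul(Add(Mul(15548, Pow(27785, -1)), -15578), Add(Add(-3, Mul(Rational(-43, 4), 43681)), 37399)) = Mul(Add(Mul(15548, Rational(1, 27785)), -15578), Add(Add(-3, Rational(-1878283, 4)), 37399)) = Mul(Add(Rational(15548, 27785), -15578), Add(Rational(-1878295, 4), 37399)) = Mul(Rational(-432819182, 27785), Rational(-1728699, 4)) = Rational(374107043552109, 55570)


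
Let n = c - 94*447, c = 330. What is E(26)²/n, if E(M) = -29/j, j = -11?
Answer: -841/5044248 ≈ -0.00016672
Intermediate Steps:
E(M) = 29/11 (E(M) = -29/(-11) = -29*(-1/11) = 29/11)
n = -41688 (n = 330 - 94*447 = 330 - 42018 = -41688)
E(26)²/n = (29/11)²/(-41688) = (841/121)*(-1/41688) = -841/5044248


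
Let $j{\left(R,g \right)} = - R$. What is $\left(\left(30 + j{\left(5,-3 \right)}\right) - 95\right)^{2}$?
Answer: $4900$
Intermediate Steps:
$\left(\left(30 + j{\left(5,-3 \right)}\right) - 95\right)^{2} = \left(\left(30 - 5\right) - 95\right)^{2} = \left(25 - 95\right)^{2} = \left(-70\right)^{2} = 4900$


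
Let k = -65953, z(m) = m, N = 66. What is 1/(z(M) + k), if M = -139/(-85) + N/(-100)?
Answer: -850/56059221 ≈ -1.5163e-5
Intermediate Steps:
M = 829/850 (M = -139/(-85) + 66/(-100) = -139*(-1/85) + 66*(-1/100) = 139/85 - 33/50 = 829/850 ≈ 0.97529)
1/(z(M) + k) = 1/(829/850 - 65953) = 1/(-56059221/850) = -850/56059221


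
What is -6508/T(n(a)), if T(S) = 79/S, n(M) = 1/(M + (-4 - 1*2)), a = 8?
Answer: -3254/79 ≈ -41.190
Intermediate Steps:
n(M) = 1/(-6 + M) (n(M) = 1/(M + (-4 - 2)) = 1/(M - 6) = 1/(-6 + M))
-6508/T(n(a)) = -6508*1/(79*(-6 + 8)) = -6508/(79/(1/2)) = -6508/(79*2) = -6508/158 = -6508*1/158 = -3254/79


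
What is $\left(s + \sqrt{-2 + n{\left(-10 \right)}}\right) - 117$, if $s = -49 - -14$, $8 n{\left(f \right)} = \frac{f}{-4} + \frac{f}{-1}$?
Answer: $-152 + \frac{i \sqrt{7}}{4} \approx -152.0 + 0.66144 i$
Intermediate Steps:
$n{\left(f \right)} = - \frac{5 f}{32}$ ($n{\left(f \right)} = \frac{\frac{f}{-4} + \frac{f}{-1}}{8} = \frac{f \left(- \frac{1}{4}\right) + f \left(-1\right)}{8} = \frac{- \frac{f}{4} - f}{8} = \frac{\left(- \frac{5}{4}\right) f}{8} = - \frac{5 f}{32}$)
$s = -35$ ($s = -49 + \left(-27 + 41\right) = -49 + 14 = -35$)
$\left(s + \sqrt{-2 + n{\left(-10 \right)}}\right) - 117 = \left(-35 + \sqrt{-2 - - \frac{25}{16}}\right) - 117 = \left(-35 + \sqrt{-2 + \frac{25}{16}}\right) - 117 = \left(-35 + \sqrt{- \frac{7}{16}}\right) - 117 = \left(-35 + \frac{i \sqrt{7}}{4}\right) - 117 = -152 + \frac{i \sqrt{7}}{4}$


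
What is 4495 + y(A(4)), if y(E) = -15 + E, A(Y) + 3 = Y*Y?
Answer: 4493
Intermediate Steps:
A(Y) = -3 + Y² (A(Y) = -3 + Y*Y = -3 + Y²)
4495 + y(A(4)) = 4495 + (-15 + (-3 + 4²)) = 4495 + (-15 + (-3 + 16)) = 4495 + (-15 + 13) = 4495 - 2 = 4493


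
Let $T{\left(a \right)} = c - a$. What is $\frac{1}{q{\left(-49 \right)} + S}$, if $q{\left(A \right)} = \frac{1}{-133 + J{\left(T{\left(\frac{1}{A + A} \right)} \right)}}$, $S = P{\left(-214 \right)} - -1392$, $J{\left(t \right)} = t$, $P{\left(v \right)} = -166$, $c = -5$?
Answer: $\frac{13523}{16579100} \approx 0.00081567$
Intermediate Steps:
$T{\left(a \right)} = -5 - a$
$S = 1226$ ($S = -166 - -1392 = -166 + 1392 = 1226$)
$q{\left(A \right)} = \frac{1}{-138 - \frac{1}{2 A}}$ ($q{\left(A \right)} = \frac{1}{-133 - \left(5 + \frac{1}{A + A}\right)} = \frac{1}{-133 - \left(5 + \frac{1}{2 A}\right)} = \frac{1}{-138 - \frac{1}{2 A}}$)
$\frac{1}{q{\left(-49 \right)} + S} = \frac{1}{\left(-2\right) \left(-49\right) \frac{1}{1 + 276 \left(-49\right)} + 1226} = \frac{1}{\left(-2\right) \left(-49\right) \frac{1}{1 - 13524} + 1226} = \frac{1}{\left(-2\right) \left(-49\right) \frac{1}{-13523} + 1226} = \frac{1}{\left(-2\right) \left(-49\right) \left(- \frac{1}{13523}\right) + 1226} = \frac{1}{- \frac{98}{13523} + 1226} = \frac{1}{\frac{16579100}{13523}} = \frac{13523}{16579100}$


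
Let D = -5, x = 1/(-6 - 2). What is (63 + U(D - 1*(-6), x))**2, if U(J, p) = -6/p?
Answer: 12321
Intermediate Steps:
x = -1/8 (x = 1/(-8) = -1/8 ≈ -0.12500)
(63 + U(D - 1*(-6), x))**2 = (63 - 6/(-1/8))**2 = (63 - 6*(-8))**2 = (63 + 48)**2 = 111**2 = 12321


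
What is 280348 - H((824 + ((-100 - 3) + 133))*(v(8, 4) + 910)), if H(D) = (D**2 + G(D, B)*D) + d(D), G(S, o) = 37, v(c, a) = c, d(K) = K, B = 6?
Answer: -614641607372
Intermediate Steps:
H(D) = D**2 + 38*D (H(D) = (D**2 + 37*D) + D = D**2 + 38*D)
280348 - H((824 + ((-100 - 3) + 133))*(v(8, 4) + 910)) = 280348 - (824 + ((-100 - 3) + 133))*(8 + 910)*(38 + (824 + ((-100 - 3) + 133))*(8 + 910)) = 280348 - (824 + (-103 + 133))*918*(38 + (824 + (-103 + 133))*918) = 280348 - (824 + 30)*918*(38 + (824 + 30)*918) = 280348 - 854*918*(38 + 854*918) = 280348 - 783972*(38 + 783972) = 280348 - 783972*784010 = 280348 - 1*614641887720 = 280348 - 614641887720 = -614641607372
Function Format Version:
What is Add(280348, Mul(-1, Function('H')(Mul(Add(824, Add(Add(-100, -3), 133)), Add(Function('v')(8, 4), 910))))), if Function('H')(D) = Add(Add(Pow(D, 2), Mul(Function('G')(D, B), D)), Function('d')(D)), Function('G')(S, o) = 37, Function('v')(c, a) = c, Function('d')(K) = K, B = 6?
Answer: -614641607372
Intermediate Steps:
Function('H')(D) = Add(Pow(D, 2), Mul(38, D)) (Function('H')(D) = Add(Add(Pow(D, 2), Mul(37, D)), D) = Add(Pow(D, 2), Mul(38, D)))
Add(280348, Mul(-1, Function('H')(Mul(Add(824, Add(Add(-100, -3), 133)), Add(Function('v')(8, 4), 910))))) = Add(280348, Mul(-1, Mul(Mul(Add(824, Add(Add(-100, -3), 133)), Add(8, 910)), Add(38, Mul(Add(824, Add(Add(-100, -3), 133)), Add(8, 910)))))) = Add(280348, Mul(-1, Mul(Mul(Add(824, Add(-103, 133)), 918), Add(38, Mul(Add(824, Add(-103, 133)), 918))))) = Add(280348, Mul(-1, Mul(Mul(Add(824, 30), 918), Add(38, Mul(Add(824, 30), 918))))) = Add(280348, Mul(-1, Mul(Mul(854, 918), Add(38, Mul(854, 918))))) = Add(280348, Mul(-1, Mul(783972, Add(38, 783972)))) = Add(280348, Mul(-1, Mul(783972, 784010))) = Add(280348, Mul(-1, 614641887720)) = Add(280348, -614641887720) = -614641607372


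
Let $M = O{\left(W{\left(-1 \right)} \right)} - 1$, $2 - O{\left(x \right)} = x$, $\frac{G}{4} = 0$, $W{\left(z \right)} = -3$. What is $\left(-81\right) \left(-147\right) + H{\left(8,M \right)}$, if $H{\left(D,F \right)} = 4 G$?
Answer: $11907$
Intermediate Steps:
$G = 0$ ($G = 4 \cdot 0 = 0$)
$O{\left(x \right)} = 2 - x$
$M = 4$ ($M = \left(2 - -3\right) - 1 = \left(2 + 3\right) - 1 = 5 - 1 = 4$)
$H{\left(D,F \right)} = 0$ ($H{\left(D,F \right)} = 4 \cdot 0 = 0$)
$\left(-81\right) \left(-147\right) + H{\left(8,M \right)} = \left(-81\right) \left(-147\right) + 0 = 11907 + 0 = 11907$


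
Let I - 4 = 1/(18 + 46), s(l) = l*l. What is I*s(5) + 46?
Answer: 9369/64 ≈ 146.39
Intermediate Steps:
s(l) = l²
I = 257/64 (I = 4 + 1/(18 + 46) = 4 + 1/64 = 257/64 ≈ 4.0156)
I*s(5) + 46 = (257/64)*5² + 46 = (257/64)*25 + 46 = 6425/64 + 46 = 9369/64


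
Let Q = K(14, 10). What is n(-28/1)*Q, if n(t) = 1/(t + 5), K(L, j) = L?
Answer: -14/23 ≈ -0.60870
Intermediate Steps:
Q = 14
n(t) = 1/(5 + t)
n(-28/1)*Q = 14/(5 - 28/1) = 14/(5 - 28*1) = 14/(5 - 28) = 14/(-23) = -1/23*14 = -14/23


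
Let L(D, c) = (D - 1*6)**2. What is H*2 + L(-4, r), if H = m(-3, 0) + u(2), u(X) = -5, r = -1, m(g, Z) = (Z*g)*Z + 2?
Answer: 94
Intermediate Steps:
m(g, Z) = 2 + g*Z**2 (m(g, Z) = g*Z**2 + 2 = 2 + g*Z**2)
H = -3 (H = (2 - 3*0**2) - 5 = (2 - 3*0) - 5 = (2 + 0) - 5 = 2 - 5 = -3)
L(D, c) = (-6 + D)**2 (L(D, c) = (D - 6)**2 = (-6 + D)**2)
H*2 + L(-4, r) = -3*2 + (-6 - 4)**2 = -6 + (-10)**2 = -6 + 100 = 94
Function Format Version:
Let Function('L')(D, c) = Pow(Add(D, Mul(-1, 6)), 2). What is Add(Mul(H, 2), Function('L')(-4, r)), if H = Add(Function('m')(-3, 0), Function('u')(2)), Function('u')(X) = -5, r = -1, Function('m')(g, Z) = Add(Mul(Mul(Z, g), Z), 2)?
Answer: 94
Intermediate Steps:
Function('m')(g, Z) = Add(2, Mul(g, Pow(Z, 2))) (Function('m')(g, Z) = Add(Mul(g, Pow(Z, 2)), 2) = Add(2, Mul(g, Pow(Z, 2))))
H = -3 (H = Add(Add(2, Mul(-3, Pow(0, 2))), -5) = Add(Add(2, Mul(-3, 0)), -5) = Add(Add(2, 0), -5) = Add(2, -5) = -3)
Function('L')(D, c) = Pow(Add(-6, D), 2) (Function('L')(D, c) = Pow(Add(D, -6), 2) = Pow(Add(-6, D), 2))
Add(Mul(H, 2), Function('L')(-4, r)) = Add(Mul(-3, 2), Pow(Add(-6, -4), 2)) = Add(-6, Pow(-10, 2)) = Add(-6, 100) = 94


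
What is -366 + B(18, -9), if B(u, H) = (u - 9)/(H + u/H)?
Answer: -4035/11 ≈ -366.82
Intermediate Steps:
B(u, H) = (-9 + u)/(H + u/H)
-366 + B(18, -9) = -366 - 9*(-9 + 18)/(18 + (-9)²) = -366 - 9*9/(18 + 81) = -366 - 9*9/99 = -366 - 9*1/99*9 = -366 - 9/11 = -4035/11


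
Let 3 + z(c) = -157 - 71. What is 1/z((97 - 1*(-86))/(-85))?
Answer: -1/231 ≈ -0.0043290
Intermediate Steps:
z(c) = -231 (z(c) = -3 + (-157 - 71) = -3 - 228 = -231)
1/z((97 - 1*(-86))/(-85)) = 1/(-231) = -1/231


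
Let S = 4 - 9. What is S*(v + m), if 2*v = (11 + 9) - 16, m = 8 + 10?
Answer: -100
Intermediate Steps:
m = 18
S = -5
v = 2 (v = ((11 + 9) - 16)/2 = (20 - 16)/2 = (½)*4 = 2)
S*(v + m) = -5*(2 + 18) = -5*20 = -100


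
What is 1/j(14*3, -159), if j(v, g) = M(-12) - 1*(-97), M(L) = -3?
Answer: 1/94 ≈ 0.010638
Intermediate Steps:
j(v, g) = 94 (j(v, g) = -3 - 1*(-97) = -3 + 97 = 94)
1/j(14*3, -159) = 1/94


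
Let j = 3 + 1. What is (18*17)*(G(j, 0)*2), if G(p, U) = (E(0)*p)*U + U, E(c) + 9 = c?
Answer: 0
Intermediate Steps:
j = 4
E(c) = -9 + c
G(p, U) = U - 9*U*p (G(p, U) = ((-9 + 0)*p)*U + U = (-9*p)*U + U = -9*U*p + U = U - 9*U*p)
(18*17)*(G(j, 0)*2) = (18*17)*((0*(1 - 9*4))*2) = 306*((0*(1 - 36))*2) = 306*((0*(-35))*2) = 306*(0*2) = 306*0 = 0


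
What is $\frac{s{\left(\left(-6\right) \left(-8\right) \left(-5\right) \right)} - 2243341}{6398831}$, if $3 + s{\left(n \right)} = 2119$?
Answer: $- \frac{2241225}{6398831} \approx -0.35026$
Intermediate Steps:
$s{\left(n \right)} = 2116$ ($s{\left(n \right)} = -3 + 2119 = 2116$)
$\frac{s{\left(\left(-6\right) \left(-8\right) \left(-5\right) \right)} - 2243341}{6398831} = \frac{2116 - 2243341}{6398831} = \left(-2241225\right) \frac{1}{6398831} = - \frac{2241225}{6398831}$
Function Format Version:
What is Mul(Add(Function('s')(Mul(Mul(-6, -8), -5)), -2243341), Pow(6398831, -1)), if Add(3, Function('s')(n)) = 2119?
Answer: Rational(-2241225, 6398831) ≈ -0.35026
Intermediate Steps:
Function('s')(n) = 2116 (Function('s')(n) = Add(-3, 2119) = 2116)
Mul(Add(Function('s')(Mul(Mul(-6, -8), -5)), -2243341), Pow(6398831, -1)) = Mul(Add(2116, -2243341), Pow(6398831, -1)) = Mul(-2241225, Rational(1, 6398831)) = Rational(-2241225, 6398831)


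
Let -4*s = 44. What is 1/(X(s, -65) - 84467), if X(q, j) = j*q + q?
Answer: -1/83763 ≈ -1.1938e-5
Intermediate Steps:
s = -11 (s = -¼*44 = -11)
X(q, j) = q + j*q
1/(X(s, -65) - 84467) = 1/(-11*(1 - 65) - 84467) = 1/(-11*(-64) - 84467) = 1/(704 - 84467) = 1/(-83763) = -1/83763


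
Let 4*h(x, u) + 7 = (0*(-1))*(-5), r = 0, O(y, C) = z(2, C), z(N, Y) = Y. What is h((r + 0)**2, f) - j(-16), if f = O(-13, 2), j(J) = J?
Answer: 57/4 ≈ 14.250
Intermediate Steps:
O(y, C) = C
f = 2
h(x, u) = -7/4 (h(x, u) = -7/4 + ((0*(-1))*(-5))/4 = -7/4 + (0*(-5))/4 = -7/4 + (1/4)*0 = -7/4 + 0 = -7/4)
h((r + 0)**2, f) - j(-16) = -7/4 - 1*(-16) = -7/4 + 16 = 57/4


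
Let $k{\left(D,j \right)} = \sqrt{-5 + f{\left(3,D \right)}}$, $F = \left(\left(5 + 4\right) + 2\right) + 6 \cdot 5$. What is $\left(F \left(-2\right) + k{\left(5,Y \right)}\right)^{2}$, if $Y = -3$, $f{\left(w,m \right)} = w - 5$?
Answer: $\left(82 - i \sqrt{7}\right)^{2} \approx 6717.0 - 433.9 i$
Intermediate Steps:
$f{\left(w,m \right)} = -5 + w$
$F = 41$ ($F = \left(9 + 2\right) + 30 = 11 + 30 = 41$)
$k{\left(D,j \right)} = i \sqrt{7}$ ($k{\left(D,j \right)} = \sqrt{-5 + \left(-5 + 3\right)} = \sqrt{-5 - 2} = \sqrt{-7} = i \sqrt{7}$)
$\left(F \left(-2\right) + k{\left(5,Y \right)}\right)^{2} = \left(41 \left(-2\right) + i \sqrt{7}\right)^{2} = \left(-82 + i \sqrt{7}\right)^{2}$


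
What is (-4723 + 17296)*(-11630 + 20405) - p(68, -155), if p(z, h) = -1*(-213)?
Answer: 110327862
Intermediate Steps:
p(z, h) = 213
(-4723 + 17296)*(-11630 + 20405) - p(68, -155) = (-4723 + 17296)*(-11630 + 20405) - 1*213 = 12573*8775 - 213 = 110328075 - 213 = 110327862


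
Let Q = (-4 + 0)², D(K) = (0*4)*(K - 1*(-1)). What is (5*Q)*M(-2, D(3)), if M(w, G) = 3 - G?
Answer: 240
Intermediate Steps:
D(K) = 0 (D(K) = 0*(K + 1) = 0*(1 + K) = 0)
Q = 16 (Q = (-4)² = 16)
(5*Q)*M(-2, D(3)) = (5*16)*(3 - 1*0) = 80*(3 + 0) = 80*3 = 240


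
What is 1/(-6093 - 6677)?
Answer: -1/12770 ≈ -7.8309e-5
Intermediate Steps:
1/(-6093 - 6677) = 1/(-12770) = -1/12770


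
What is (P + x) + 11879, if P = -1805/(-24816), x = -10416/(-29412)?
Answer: 80283827823/6758224 ≈ 11879.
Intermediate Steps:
x = 868/2451 (x = -10416*(-1/29412) = 868/2451 ≈ 0.35414)
P = 1805/24816 (P = -1805*(-1/24816) = 1805/24816 ≈ 0.072735)
(P + x) + 11879 = (1805/24816 + 868/2451) + 11879 = 2884927/6758224 + 11879 = 80283827823/6758224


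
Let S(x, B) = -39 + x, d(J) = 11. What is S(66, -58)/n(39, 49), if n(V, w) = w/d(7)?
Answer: 297/49 ≈ 6.0612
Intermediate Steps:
n(V, w) = w/11
S(66, -58)/n(39, 49) = (-39 + 66)/(((1/11)*49)) = 27/(49/11) = 27*(11/49) = 297/49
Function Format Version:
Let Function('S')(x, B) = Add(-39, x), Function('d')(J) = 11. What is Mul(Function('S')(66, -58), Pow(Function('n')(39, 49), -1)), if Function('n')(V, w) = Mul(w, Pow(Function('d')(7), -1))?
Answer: Rational(297, 49) ≈ 6.0612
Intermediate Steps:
Function('n')(V, w) = Mul(Rational(1, 11), w) (Function('n')(V, w) = Mul(w, Pow(11, -1)) = Mul(w, Rational(1, 11)) = Mul(Rational(1, 11), w))
Mul(Function('S')(66, -58), Pow(Function('n')(39, 49), -1)) = Mul(Add(-39, 66), Pow(Mul(Rational(1, 11), 49), -1)) = Mul(27, Pow(Rational(49, 11), -1)) = Mul(27, Rational(11, 49)) = Rational(297, 49)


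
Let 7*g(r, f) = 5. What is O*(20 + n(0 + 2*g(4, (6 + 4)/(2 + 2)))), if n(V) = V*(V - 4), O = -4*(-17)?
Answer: 54400/49 ≈ 1110.2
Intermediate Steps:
g(r, f) = 5/7 (g(r, f) = (⅐)*5 = 5/7)
O = 68
n(V) = V*(-4 + V)
O*(20 + n(0 + 2*g(4, (6 + 4)/(2 + 2)))) = 68*(20 + (0 + 2*(5/7))*(-4 + (0 + 2*(5/7)))) = 68*(20 + (0 + 10/7)*(-4 + (0 + 10/7))) = 68*(20 + 10*(-4 + 10/7)/7) = 68*(20 + (10/7)*(-18/7)) = 68*(20 - 180/49) = 68*(800/49) = 54400/49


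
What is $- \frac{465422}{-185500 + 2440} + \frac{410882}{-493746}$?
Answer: $\frac{12882015991}{7532095230} \approx 1.7103$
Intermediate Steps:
$- \frac{465422}{-185500 + 2440} + \frac{410882}{-493746} = - \frac{465422}{-183060} + 410882 \left(- \frac{1}{493746}\right) = \left(-465422\right) \left(- \frac{1}{183060}\right) - \frac{205441}{246873} = \frac{232711}{91530} - \frac{205441}{246873} = \frac{12882015991}{7532095230}$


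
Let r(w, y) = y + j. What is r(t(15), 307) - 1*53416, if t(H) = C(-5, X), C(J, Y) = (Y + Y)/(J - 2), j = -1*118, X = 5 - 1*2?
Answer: -53227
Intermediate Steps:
X = 3 (X = 5 - 2 = 3)
j = -118
C(J, Y) = 2*Y/(-2 + J) (C(J, Y) = (2*Y)/(-2 + J) = 2*Y/(-2 + J))
t(H) = -6/7 (t(H) = 2*3/(-2 - 5) = 2*3/(-7) = 2*3*(-1/7) = -6/7)
r(w, y) = -118 + y (r(w, y) = y - 118 = -118 + y)
r(t(15), 307) - 1*53416 = (-118 + 307) - 1*53416 = 189 - 53416 = -53227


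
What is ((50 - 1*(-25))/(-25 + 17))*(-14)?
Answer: 525/4 ≈ 131.25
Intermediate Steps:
((50 - 1*(-25))/(-25 + 17))*(-14) = ((50 + 25)/(-8))*(-14) = (75*(-⅛))*(-14) = -75/8*(-14) = 525/4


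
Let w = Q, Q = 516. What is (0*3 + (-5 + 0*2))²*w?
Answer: 12900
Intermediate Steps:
w = 516
(0*3 + (-5 + 0*2))²*w = (0*3 + (-5 + 0*2))²*516 = (0 + (-5 + 0))²*516 = (0 - 5)²*516 = (-5)²*516 = 25*516 = 12900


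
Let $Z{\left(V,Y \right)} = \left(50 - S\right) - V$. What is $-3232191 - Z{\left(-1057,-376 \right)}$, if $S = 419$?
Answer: $-3232879$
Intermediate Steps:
$Z{\left(V,Y \right)} = -369 - V$ ($Z{\left(V,Y \right)} = \left(50 - 419\right) - V = -369 - V$)
$-3232191 - Z{\left(-1057,-376 \right)} = -3232191 - \left(-369 - -1057\right) = -3232191 - \left(-369 + 1057\right) = -3232191 - 688 = -3232879$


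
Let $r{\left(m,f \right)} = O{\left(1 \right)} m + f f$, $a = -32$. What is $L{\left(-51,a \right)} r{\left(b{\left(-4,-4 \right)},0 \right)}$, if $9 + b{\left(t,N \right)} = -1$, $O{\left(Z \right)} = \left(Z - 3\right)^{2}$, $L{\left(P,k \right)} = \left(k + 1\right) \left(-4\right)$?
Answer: $-4960$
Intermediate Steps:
$L{\left(P,k \right)} = -4 - 4 k$ ($L{\left(P,k \right)} = \left(1 + k\right) \left(-4\right) = -4 - 4 k$)
$O{\left(Z \right)} = \left(-3 + Z\right)^{2}$
$b{\left(t,N \right)} = -10$ ($b{\left(t,N \right)} = -9 - 1 = -10$)
$r{\left(m,f \right)} = f^{2} + 4 m$ ($r{\left(m,f \right)} = \left(-3 + 1\right)^{2} m + f f = \left(-2\right)^{2} m + f^{2} = 4 m + f^{2} = f^{2} + 4 m$)
$L{\left(-51,a \right)} r{\left(b{\left(-4,-4 \right)},0 \right)} = \left(-4 - -128\right) \left(0^{2} + 4 \left(-10\right)\right) = \left(-4 + 128\right) \left(0 - 40\right) = 124 \left(-40\right) = -4960$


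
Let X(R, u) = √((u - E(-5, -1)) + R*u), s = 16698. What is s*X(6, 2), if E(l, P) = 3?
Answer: 16698*√11 ≈ 55381.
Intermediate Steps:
X(R, u) = √(-3 + u + R*u) (X(R, u) = √((u - 1*3) + R*u) = √((u - 3) + R*u) = √((-3 + u) + R*u) = √(-3 + u + R*u))
s*X(6, 2) = 16698*√(-3 + 2 + 6*2) = 16698*√(-3 + 2 + 12) = 16698*√11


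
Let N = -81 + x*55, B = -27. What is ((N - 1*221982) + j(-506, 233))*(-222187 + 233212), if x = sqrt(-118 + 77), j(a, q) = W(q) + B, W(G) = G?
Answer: -2445973425 + 606375*I*sqrt(41) ≈ -2.446e+9 + 3.8827e+6*I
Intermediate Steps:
j(a, q) = -27 + q (j(a, q) = q - 27 = -27 + q)
x = I*sqrt(41) (x = sqrt(-41) = I*sqrt(41) ≈ 6.4031*I)
N = -81 + 55*I*sqrt(41) (N = -81 + (I*sqrt(41))*55 = -81 + 55*I*sqrt(41) ≈ -81.0 + 352.17*I)
((N - 1*221982) + j(-506, 233))*(-222187 + 233212) = (((-81 + 55*I*sqrt(41)) - 1*221982) + (-27 + 233))*(-222187 + 233212) = (((-81 + 55*I*sqrt(41)) - 221982) + 206)*11025 = ((-222063 + 55*I*sqrt(41)) + 206)*11025 = (-221857 + 55*I*sqrt(41))*11025 = -2445973425 + 606375*I*sqrt(41)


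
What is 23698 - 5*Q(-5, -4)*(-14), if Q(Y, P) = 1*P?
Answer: 23418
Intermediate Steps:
Q(Y, P) = P
23698 - 5*Q(-5, -4)*(-14) = 23698 - 5*(-4)*(-14) = 23698 + 20*(-14) = 23698 - 280 = 23418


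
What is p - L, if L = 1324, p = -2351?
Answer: -3675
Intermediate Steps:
p - L = -2351 - 1*1324 = -2351 - 1324 = -3675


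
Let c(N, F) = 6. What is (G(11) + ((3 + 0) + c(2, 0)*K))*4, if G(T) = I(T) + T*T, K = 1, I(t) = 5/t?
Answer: 5740/11 ≈ 521.82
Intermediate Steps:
G(T) = T² + 5/T (G(T) = 5/T + T*T = 5/T + T² = T² + 5/T)
(G(11) + ((3 + 0) + c(2, 0)*K))*4 = ((5 + 11³)/11 + ((3 + 0) + 6*1))*4 = ((5 + 1331)/11 + (3 + 6))*4 = ((1/11)*1336 + 9)*4 = (1336/11 + 9)*4 = (1435/11)*4 = 5740/11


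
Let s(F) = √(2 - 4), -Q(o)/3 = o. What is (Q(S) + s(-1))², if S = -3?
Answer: (9 + I*√2)² ≈ 79.0 + 25.456*I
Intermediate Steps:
Q(o) = -3*o
s(F) = I*√2 (s(F) = √(-2) = I*√2)
(Q(S) + s(-1))² = (-3*(-3) + I*√2)² = (9 + I*√2)²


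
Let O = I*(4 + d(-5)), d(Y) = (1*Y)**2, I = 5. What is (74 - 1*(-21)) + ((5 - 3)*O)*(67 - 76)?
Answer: -2515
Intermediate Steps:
d(Y) = Y**2
O = 145 (O = 5*(4 + (-5)**2) = 5*(4 + 25) = 5*29 = 145)
(74 - 1*(-21)) + ((5 - 3)*O)*(67 - 76) = (74 - 1*(-21)) + ((5 - 3)*145)*(67 - 76) = (74 + 21) + (2*145)*(-9) = 95 + 290*(-9) = 95 - 2610 = -2515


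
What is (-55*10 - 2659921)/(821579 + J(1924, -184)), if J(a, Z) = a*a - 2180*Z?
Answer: -2660471/4924475 ≈ -0.54025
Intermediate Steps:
J(a, Z) = a² - 2180*Z
(-55*10 - 2659921)/(821579 + J(1924, -184)) = (-55*10 - 2659921)/(821579 + (1924² - 2180*(-184))) = (-550 - 2659921)/(821579 + (3701776 + 401120)) = -2660471/(821579 + 4102896) = -2660471/4924475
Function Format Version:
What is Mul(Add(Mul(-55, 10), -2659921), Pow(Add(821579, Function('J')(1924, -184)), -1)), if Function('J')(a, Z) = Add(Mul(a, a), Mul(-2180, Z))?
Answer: Rational(-2660471, 4924475) ≈ -0.54025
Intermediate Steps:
Function('J')(a, Z) = Add(Pow(a, 2), Mul(-2180, Z))
Mul(Add(Mul(-55, 10), -2659921), Pow(Add(821579, Function('J')(1924, -184)), -1)) = Mul(Add(Mul(-55, 10), -2659921), Pow(Add(821579, Add(Pow(1924, 2), Mul(-2180, -184))), -1)) = Mul(Add(-550, -2659921), Pow(Add(821579, Add(3701776, 401120)), -1)) = Mul(-2660471, Pow(Add(821579, 4102896), -1)) = Mul(-2660471, Pow(4924475, -1)) = Mul(-2660471, Rational(1, 4924475)) = Rational(-2660471, 4924475)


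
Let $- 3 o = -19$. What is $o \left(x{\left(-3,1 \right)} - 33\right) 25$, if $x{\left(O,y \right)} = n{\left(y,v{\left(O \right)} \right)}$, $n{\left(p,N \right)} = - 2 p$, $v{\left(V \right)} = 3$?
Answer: $- \frac{16625}{3} \approx -5541.7$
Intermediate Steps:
$o = \frac{19}{3}$ ($o = \left(- \frac{1}{3}\right) \left(-19\right) = \frac{19}{3} \approx 6.3333$)
$x{\left(O,y \right)} = - 2 y$
$o \left(x{\left(-3,1 \right)} - 33\right) 25 = \frac{19 \left(\left(-2\right) 1 - 33\right)}{3} \cdot 25 = \frac{19 \left(-2 - 33\right)}{3} \cdot 25 = \frac{19}{3} \left(-35\right) 25 = \left(- \frac{665}{3}\right) 25 = - \frac{16625}{3}$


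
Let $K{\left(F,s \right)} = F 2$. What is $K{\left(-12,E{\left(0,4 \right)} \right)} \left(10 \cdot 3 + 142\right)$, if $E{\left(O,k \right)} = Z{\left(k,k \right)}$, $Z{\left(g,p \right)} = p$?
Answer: $-4128$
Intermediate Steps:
$E{\left(O,k \right)} = k$
$K{\left(F,s \right)} = 2 F$
$K{\left(-12,E{\left(0,4 \right)} \right)} \left(10 \cdot 3 + 142\right) = 2 \left(-12\right) \left(10 \cdot 3 + 142\right) = - 24 \left(30 + 142\right) = \left(-24\right) 172 = -4128$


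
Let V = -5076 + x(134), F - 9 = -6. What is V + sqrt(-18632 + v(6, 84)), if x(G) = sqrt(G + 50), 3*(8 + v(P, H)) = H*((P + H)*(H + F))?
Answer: -5076 + 2*sqrt(46) + 10*sqrt(2006) ≈ -4614.6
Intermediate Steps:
F = 3 (F = 9 - 6 = 3)
v(P, H) = -8 + H*(3 + H)*(H + P)/3 (v(P, H) = -8 + (H*((P + H)*(H + 3)))/3 = -8 + (H*((H + P)*(3 + H)))/3 = -8 + (H*((3 + H)*(H + P)))/3 = -8 + (H*(3 + H)*(H + P))/3 = -8 + H*(3 + H)*(H + P)/3)
x(G) = sqrt(50 + G)
V = -5076 + 2*sqrt(46) (V = -5076 + sqrt(50 + 134) = -5076 + sqrt(184) = -5076 + 2*sqrt(46) ≈ -5062.4)
V + sqrt(-18632 + v(6, 84)) = (-5076 + 2*sqrt(46)) + sqrt(-18632 + (-8 + 84**2 + (1/3)*84**3 + 84*6 + (1/3)*6*84**2)) = (-5076 + 2*sqrt(46)) + sqrt(-18632 + (-8 + 7056 + (1/3)*592704 + 504 + (1/3)*6*7056)) = (-5076 + 2*sqrt(46)) + sqrt(-18632 + (-8 + 7056 + 197568 + 504 + 14112)) = (-5076 + 2*sqrt(46)) + sqrt(-18632 + 219232) = (-5076 + 2*sqrt(46)) + sqrt(200600) = (-5076 + 2*sqrt(46)) + 10*sqrt(2006) = -5076 + 2*sqrt(46) + 10*sqrt(2006)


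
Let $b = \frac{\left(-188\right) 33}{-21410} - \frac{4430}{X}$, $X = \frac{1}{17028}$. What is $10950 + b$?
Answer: $- \frac{807404175348}{10705} \approx -7.5423 \cdot 10^{7}$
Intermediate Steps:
$X = \frac{1}{17028} \approx 5.8727 \cdot 10^{-5}$
$b = - \frac{807521395098}{10705}$ ($b = \frac{\left(-188\right) 33}{-21410} - 4430 \frac{1}{\frac{1}{17028}} = \left(-6204\right) \left(- \frac{1}{21410}\right) - 75434040 = \frac{3102}{10705} - 75434040 = - \frac{807521395098}{10705} \approx -7.5434 \cdot 10^{7}$)
$10950 + b = 10950 - \frac{807521395098}{10705} = - \frac{807404175348}{10705}$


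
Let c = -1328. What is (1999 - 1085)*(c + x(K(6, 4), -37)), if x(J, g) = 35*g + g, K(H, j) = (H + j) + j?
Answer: -2431240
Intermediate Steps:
K(H, j) = H + 2*j
x(J, g) = 36*g
(1999 - 1085)*(c + x(K(6, 4), -37)) = (1999 - 1085)*(-1328 + 36*(-37)) = 914*(-1328 - 1332) = 914*(-2660) = -2431240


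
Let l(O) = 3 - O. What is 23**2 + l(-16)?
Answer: 548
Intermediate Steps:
23**2 + l(-16) = 23**2 + (3 - 1*(-16)) = 529 + (3 + 16) = 529 + 19 = 548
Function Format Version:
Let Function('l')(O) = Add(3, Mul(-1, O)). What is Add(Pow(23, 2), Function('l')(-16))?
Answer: 548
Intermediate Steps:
Add(Pow(23, 2), Function('l')(-16)) = Add(Pow(23, 2), Add(3, Mul(-1, -16))) = Add(529, Add(3, 16)) = Add(529, 19) = 548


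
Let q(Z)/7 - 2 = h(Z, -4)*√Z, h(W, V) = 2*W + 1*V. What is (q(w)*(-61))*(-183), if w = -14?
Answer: 156282 - 2500512*I*√14 ≈ 1.5628e+5 - 9.3561e+6*I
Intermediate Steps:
h(W, V) = V + 2*W (h(W, V) = 2*W + V = V + 2*W)
q(Z) = 14 + 7*√Z*(-4 + 2*Z) (q(Z) = 14 + 7*((-4 + 2*Z)*√Z) = 14 + 7*(√Z*(-4 + 2*Z)) = 14 + 7*√Z*(-4 + 2*Z))
(q(w)*(-61))*(-183) = ((14 + 14*√(-14)*(-2 - 14))*(-61))*(-183) = ((14 + 14*(I*√14)*(-16))*(-61))*(-183) = ((14 - 224*I*√14)*(-61))*(-183) = (-854 + 13664*I*√14)*(-183) = 156282 - 2500512*I*√14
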